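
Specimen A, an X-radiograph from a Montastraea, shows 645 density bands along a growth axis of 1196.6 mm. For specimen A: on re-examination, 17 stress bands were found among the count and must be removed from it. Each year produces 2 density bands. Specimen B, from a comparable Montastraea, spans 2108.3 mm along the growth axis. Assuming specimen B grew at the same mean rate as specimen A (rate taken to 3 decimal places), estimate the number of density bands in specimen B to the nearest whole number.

1106 density bands

Specimen A: adjusted count: 645 − 17 = 628 density bands.
Specimen A: 628 density bands at 2 per year is 628 / 2 = 314 years.
A: Mean rate = 1196.6 mm / 314 years ≈ 3.811 mm per year.
B spans 2108.3 / 3.811 = 553.21 years; at 2 density bands per year that is 553.21 × 2 ≈ 1106 density bands.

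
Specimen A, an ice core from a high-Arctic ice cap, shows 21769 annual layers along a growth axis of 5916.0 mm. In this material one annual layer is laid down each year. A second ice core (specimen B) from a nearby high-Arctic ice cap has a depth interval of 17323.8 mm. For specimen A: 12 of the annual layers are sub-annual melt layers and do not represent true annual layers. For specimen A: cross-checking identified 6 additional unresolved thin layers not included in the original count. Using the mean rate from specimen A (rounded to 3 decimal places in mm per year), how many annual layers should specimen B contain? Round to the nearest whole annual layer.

Specimen A: after corrections the count is 21769 − 12 + 6 = 21763 annual layers.
A: 5916.0 mm over 21763 years gives 5916.0 / 21763 ≈ 0.272 mm per year.
Specimen B: 17323.8 mm / 0.272 mm per year = 63690.44 years ≈ 63690 annual layers.

63690 annual layers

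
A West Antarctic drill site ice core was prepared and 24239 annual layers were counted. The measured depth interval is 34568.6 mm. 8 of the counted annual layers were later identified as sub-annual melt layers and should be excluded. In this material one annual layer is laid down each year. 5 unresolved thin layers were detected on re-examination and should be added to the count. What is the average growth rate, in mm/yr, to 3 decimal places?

1.426 mm/yr

Correcting the raw count gives 24239 − 8 + 5 = 24236 true annual layers.
Extension rate ≈ 34568.6 / 24236 = 1.426 mm/yr.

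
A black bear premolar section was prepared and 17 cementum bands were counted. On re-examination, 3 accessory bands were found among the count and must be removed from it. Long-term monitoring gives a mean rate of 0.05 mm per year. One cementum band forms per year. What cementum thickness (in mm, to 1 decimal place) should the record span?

True cementum band count = 17 − 3 = 14.
14 years at 0.05 mm/year gives 0.05 × 14 = 0.7 mm.

0.7 mm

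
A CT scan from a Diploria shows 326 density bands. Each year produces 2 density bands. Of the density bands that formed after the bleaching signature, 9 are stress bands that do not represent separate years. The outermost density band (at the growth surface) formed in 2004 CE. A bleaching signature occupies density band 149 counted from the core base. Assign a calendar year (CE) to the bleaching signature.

The bleaching signature sits at density band 149 from the core base, so 326 − 149 = 177 density bands formed after it.
Removing the 9 false density bands leaves 177 − 9 = 168 true density bands beyond the bleaching signature.
With 2 density bands per year, 168 / 2 = 84 years.
2004 − 84 = 1920 CE.

1920 CE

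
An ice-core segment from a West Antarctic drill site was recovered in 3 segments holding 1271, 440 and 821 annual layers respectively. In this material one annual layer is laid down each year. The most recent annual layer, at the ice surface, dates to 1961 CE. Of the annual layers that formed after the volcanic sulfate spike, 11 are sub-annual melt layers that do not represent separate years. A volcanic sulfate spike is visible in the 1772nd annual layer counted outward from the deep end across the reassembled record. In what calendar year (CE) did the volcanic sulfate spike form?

Total annual layers = 1271 + 440 + 821 = 2532.
Between annual layer 1772 and the ice surface there are 2532 − 1772 = 760 annual layers.
760 − 11 false = 749 true annual layers after the volcanic sulfate spike.
1961 − 749 = 1212 CE.

1212 CE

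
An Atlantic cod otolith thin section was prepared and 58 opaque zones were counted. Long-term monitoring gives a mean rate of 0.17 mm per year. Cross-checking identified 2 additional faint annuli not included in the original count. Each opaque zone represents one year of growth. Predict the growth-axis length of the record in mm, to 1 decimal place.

After corrections the count is 58 + 2 = 60 opaque zones.
Length ≈ 0.17 × 60 = 10.2 mm.

10.2 mm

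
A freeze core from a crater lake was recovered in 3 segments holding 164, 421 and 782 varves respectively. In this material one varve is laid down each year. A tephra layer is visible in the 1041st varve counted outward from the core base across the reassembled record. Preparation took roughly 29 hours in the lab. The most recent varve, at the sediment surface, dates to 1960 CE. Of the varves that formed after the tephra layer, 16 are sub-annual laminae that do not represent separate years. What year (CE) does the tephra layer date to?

Total varves = 164 + 421 + 782 = 1367.
1367 − 1041 = 326 varves lie beyond the tephra layer toward the sediment surface.
Excluding 16 false varves: 326 − 16 = 310.
1960 − 310 = 1650 CE.

1650 CE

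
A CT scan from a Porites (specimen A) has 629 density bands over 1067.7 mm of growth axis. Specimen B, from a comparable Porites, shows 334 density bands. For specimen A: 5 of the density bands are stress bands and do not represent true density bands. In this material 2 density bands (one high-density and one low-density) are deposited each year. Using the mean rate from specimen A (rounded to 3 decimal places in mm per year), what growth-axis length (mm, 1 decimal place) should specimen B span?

571.5 mm

Specimen A: adjusted count: 629 − 5 = 624 density bands.
Specimen A: with 2 density bands per year, 624 / 2 = 312 years.
A: Extension rate ≈ 1067.7 / 312 = 3.422 mm per year.
Specimen B: with 2 density bands per year, 334 / 2 = 167 years. B's length ≈ 3.422 × 167 = 571.5 mm.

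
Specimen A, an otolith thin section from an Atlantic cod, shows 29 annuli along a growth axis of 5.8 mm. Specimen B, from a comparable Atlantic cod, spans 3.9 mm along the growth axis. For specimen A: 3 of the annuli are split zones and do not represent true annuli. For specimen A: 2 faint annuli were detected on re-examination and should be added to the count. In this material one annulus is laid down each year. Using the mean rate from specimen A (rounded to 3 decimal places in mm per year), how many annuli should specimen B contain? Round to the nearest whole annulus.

19 annuli

Specimen A: true annulus count = 29 − 3 + 2 = 28.
A: Extension rate ≈ 5.8 / 28 = 0.207 mm per year.
B spans 3.9 / 0.207 = 18.84 years ≈ 19 annuli.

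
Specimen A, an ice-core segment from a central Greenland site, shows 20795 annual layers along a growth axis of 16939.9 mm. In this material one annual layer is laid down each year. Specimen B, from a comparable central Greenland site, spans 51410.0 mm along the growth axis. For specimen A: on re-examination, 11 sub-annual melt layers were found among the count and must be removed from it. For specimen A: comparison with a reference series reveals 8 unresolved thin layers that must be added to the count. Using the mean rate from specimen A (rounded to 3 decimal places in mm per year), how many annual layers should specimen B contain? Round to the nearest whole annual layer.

63080 annual layers

Specimen A: after corrections the count is 20795 − 11 + 8 = 20792 annual layers.
A: Mean rate = 16939.9 mm / 20792 years ≈ 0.815 mm per year.
B spans 51410.0 / 0.815 = 63079.75 years ≈ 63080 annual layers.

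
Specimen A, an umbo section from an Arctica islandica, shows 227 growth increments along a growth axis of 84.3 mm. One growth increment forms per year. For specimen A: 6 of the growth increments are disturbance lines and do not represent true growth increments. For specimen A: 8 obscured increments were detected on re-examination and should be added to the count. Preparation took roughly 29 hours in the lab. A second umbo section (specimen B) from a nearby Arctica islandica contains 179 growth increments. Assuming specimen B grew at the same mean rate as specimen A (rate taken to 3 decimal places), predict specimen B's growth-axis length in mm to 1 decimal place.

Specimen A: correcting the raw count gives 227 − 6 + 8 = 229 true growth increments.
A: Extension rate ≈ 84.3 / 229 = 0.368 mm per year.
Length of B = 0.368 × 179 = 65.9 mm.

65.9 mm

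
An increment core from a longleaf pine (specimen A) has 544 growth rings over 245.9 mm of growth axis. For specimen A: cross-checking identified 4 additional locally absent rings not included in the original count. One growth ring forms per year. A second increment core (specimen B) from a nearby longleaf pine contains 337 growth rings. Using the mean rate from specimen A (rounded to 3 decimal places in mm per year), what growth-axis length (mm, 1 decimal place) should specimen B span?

Specimen A: adjusted count: 544 + 4 = 548 growth rings.
A: Mean rate = 245.9 mm / 548 years ≈ 0.449 mm/yr.
For B, 0.449 mm/year × 337 years = 151.3 mm.

151.3 mm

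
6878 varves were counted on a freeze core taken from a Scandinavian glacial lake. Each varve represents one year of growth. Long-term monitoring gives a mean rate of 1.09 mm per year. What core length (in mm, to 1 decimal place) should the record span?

7497.0 mm

6878 years of growth are recorded.
6878 years at 1.09 mm/year gives 1.09 × 6878 = 7497.0 mm.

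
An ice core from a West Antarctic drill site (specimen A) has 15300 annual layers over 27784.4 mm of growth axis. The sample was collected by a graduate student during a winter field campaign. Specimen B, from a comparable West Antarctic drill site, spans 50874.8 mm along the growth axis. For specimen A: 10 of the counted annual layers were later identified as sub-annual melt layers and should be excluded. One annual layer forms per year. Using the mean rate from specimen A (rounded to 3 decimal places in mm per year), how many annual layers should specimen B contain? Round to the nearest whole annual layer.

27999 annual layers

Specimen A: after corrections the count is 15300 − 10 = 15290 annual layers.
A: Extension rate ≈ 27784.4 / 15290 = 1.817 mm per year.
Specimen B: 50874.8 mm / 1.817 mm per year = 27999.34 years ≈ 27999 annual layers.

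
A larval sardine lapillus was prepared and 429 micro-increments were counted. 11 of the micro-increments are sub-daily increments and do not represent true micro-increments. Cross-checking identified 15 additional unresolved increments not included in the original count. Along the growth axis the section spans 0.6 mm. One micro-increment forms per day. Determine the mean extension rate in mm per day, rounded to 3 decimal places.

0.001 mm per day

True micro-increment count = 429 − 11 + 15 = 433.
Mean rate = 0.6 mm / 433 days ≈ 0.001 mm per day.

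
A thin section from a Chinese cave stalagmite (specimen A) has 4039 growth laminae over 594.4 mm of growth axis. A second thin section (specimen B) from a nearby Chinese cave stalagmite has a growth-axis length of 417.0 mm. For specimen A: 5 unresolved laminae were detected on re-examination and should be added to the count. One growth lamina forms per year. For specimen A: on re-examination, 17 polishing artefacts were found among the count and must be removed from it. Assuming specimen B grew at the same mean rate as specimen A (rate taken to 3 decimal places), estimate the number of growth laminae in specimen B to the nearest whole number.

2818 growth laminae

Specimen A: true growth lamina count = 4039 − 17 + 5 = 4027.
A: Mean rate = 594.4 mm / 4027 years ≈ 0.148 mm per year.
Specimen B: 417.0 mm / 0.148 mm per year = 2817.57 years ≈ 2818 growth laminae.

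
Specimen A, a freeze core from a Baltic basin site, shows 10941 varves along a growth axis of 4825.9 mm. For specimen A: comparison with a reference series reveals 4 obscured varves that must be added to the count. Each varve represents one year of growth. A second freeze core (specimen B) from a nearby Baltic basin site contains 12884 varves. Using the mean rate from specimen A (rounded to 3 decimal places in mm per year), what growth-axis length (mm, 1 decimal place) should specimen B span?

5681.8 mm

Specimen A: correcting the raw count gives 10941 + 4 = 10945 true varves.
A: 4825.9 mm over 10945 years gives 4825.9 / 10945 ≈ 0.441 mm/year.
Length of B = 0.441 × 12884 = 5681.8 mm.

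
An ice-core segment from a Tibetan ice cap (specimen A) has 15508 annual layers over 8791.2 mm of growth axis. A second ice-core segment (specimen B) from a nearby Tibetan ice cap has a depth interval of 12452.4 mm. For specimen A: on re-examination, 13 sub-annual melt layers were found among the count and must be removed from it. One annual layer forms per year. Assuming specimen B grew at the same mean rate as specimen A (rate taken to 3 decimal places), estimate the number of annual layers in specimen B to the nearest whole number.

21962 annual layers

Specimen A: correcting the raw count gives 15508 − 13 = 15495 true annual layers.
A: Extension rate ≈ 8791.2 / 15495 = 0.567 mm per year.
For B, 12452.4 / 0.567 = 21961.90 years ≈ 21962 annual layers.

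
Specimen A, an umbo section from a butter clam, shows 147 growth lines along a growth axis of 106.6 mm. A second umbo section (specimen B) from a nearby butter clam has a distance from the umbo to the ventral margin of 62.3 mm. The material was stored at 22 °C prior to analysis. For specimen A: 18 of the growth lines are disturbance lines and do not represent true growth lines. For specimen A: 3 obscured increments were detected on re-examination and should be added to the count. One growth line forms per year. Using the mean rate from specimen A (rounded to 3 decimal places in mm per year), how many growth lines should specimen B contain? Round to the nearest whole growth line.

Specimen A: correcting the raw count gives 147 − 18 + 3 = 132 true growth lines.
A: Extension rate ≈ 106.6 / 132 = 0.808 mm/year.
B spans 62.3 / 0.808 = 77.10 years ≈ 77 growth lines.

77 growth lines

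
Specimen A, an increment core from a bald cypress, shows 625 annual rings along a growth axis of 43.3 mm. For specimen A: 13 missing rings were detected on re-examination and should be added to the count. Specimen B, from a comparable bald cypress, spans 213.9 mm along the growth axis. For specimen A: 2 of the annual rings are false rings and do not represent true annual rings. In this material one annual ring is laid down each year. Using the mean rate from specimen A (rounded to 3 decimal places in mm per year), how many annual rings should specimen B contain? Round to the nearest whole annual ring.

Specimen A: true annual ring count = 625 − 2 + 13 = 636.
A: Extension rate ≈ 43.3 / 636 = 0.068 mm per year.
Specimen B: 213.9 mm / 0.068 mm per year = 3145.59 years ≈ 3146 annual rings.

3146 annual rings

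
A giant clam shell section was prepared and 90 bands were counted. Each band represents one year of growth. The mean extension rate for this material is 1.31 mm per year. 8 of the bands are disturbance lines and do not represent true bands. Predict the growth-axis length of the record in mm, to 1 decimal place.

Correcting the raw count gives 90 − 8 = 82 true bands.
Length ≈ 1.31 × 82 = 107.4 mm.

107.4 mm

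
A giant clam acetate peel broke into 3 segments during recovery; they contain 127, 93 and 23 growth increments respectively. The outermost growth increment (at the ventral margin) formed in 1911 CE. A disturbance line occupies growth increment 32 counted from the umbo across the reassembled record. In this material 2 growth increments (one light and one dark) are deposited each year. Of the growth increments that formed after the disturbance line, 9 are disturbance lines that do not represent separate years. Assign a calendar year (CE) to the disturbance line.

Total growth increments = 127 + 93 + 23 = 243.
Between growth increment 32 and the ventral margin there are 243 − 32 = 211 growth increments.
Removing the 9 false growth increments leaves 211 − 9 = 202 true growth increments beyond the disturbance line.
Dividing by 2 growth increments per year: 202 / 2 = 101 years.
Counting back 101 years from 1911 CE places the disturbance line in 1911 − 101 = 1810 CE.

1810 CE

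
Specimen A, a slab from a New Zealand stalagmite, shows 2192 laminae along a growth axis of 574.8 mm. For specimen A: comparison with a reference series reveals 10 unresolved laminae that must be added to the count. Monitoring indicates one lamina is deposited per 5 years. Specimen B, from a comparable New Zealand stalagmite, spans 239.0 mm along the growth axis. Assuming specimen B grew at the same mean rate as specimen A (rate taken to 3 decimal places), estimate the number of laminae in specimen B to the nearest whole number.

919 laminae

Specimen A: after corrections the count is 2192 + 10 = 2202 laminae.
Specimen A: 2202 laminae at 5 years each span 2202 × 5 = 11010 years.
A: 574.8 mm over 11010 years gives 574.8 / 11010 ≈ 0.052 mm per year.
For B, 239.0 / 0.052 = 4596.15 years; at 5 years per lamina that is 4596.15 / 5 ≈ 919 laminae.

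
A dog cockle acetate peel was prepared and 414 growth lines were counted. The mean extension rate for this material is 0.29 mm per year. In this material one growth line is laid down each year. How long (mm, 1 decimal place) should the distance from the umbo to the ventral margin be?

The record spans 414 years at 0.29 mm per year.
Length ≈ 0.29 × 414 = 120.1 mm.

120.1 mm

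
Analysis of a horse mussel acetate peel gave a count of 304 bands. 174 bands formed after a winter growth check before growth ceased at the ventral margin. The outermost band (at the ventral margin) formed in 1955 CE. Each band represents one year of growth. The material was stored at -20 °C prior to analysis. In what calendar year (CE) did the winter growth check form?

174 bands post-date the winter growth check.
The band at the ventral margin is 1955 CE, so the winter growth check dates to 1955 − 174 = 1781 CE.

1781 CE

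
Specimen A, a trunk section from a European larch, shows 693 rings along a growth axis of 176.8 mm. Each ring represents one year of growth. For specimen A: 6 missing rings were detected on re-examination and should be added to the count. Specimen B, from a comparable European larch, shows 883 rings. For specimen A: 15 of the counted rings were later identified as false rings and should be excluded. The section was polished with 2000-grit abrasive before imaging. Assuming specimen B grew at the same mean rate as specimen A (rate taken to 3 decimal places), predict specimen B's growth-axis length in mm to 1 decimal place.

227.8 mm

Specimen A: correcting the raw count gives 693 − 15 + 6 = 684 true rings.
A: Mean rate = 176.8 mm / 684 years ≈ 0.258 mm/year.
For B, 0.258 mm/year × 883 years = 227.8 mm.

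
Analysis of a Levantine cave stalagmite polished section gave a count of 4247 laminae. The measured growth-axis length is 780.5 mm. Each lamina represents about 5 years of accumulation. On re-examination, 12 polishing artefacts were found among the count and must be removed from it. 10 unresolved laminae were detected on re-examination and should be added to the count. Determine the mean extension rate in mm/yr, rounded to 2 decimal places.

0.04 mm/yr

Correcting the raw count gives 4247 − 12 + 10 = 4245 true laminae.
4245 laminae at 5 years each span 4245 × 5 = 21225 years.
Mean rate = 780.5 mm / 21225 years ≈ 0.04 mm/yr.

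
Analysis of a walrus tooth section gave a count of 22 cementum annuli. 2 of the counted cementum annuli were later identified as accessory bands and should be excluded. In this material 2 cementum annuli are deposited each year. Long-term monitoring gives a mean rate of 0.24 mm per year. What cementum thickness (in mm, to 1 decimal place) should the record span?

Adjusted count: 22 − 2 = 20 cementum annuli.
With 2 cementum annuli per year, 20 / 2 = 10 years.
10 years at 0.24 mm/year gives 0.24 × 10 = 2.4 mm.

2.4 mm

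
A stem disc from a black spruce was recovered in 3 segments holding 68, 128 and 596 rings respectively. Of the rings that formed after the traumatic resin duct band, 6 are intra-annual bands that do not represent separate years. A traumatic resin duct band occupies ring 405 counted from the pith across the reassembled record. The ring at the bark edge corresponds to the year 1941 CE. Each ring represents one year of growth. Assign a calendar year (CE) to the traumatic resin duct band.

Total rings = 68 + 128 + 596 = 792.
Between ring 405 and the bark edge there are 792 − 405 = 387 rings.
Removing the 6 false rings leaves 387 − 6 = 381 true rings beyond the traumatic resin duct band.
The ring at the bark edge is 1941 CE, so the traumatic resin duct band dates to 1941 − 381 = 1560 CE.

1560 CE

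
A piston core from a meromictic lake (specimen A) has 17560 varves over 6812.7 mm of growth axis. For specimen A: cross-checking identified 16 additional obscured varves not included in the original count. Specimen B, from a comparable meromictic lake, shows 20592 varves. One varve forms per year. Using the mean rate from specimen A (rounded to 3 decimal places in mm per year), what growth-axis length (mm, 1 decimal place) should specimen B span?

Specimen A: adjusted count: 17560 + 16 = 17576 varves.
A: Mean rate = 6812.7 mm / 17576 years ≈ 0.388 mm/year.
Length of B = 0.388 × 20592 = 7989.7 mm.

7989.7 mm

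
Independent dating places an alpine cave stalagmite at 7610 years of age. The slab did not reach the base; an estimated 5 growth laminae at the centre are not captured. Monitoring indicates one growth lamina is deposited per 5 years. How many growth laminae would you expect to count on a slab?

Expected growth laminae: 7610 / 5 = 1522.
Less the 5 uncaptured growth laminae: 1522 − 5 = 1517.

1517 growth laminae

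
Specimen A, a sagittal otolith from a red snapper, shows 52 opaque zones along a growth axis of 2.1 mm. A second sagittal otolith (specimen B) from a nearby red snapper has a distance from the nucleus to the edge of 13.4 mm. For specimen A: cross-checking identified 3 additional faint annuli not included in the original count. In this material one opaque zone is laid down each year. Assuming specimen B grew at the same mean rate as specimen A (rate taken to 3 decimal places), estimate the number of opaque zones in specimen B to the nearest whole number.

Specimen A: correcting the raw count gives 52 + 3 = 55 true opaque zones.
A: Extension rate ≈ 2.1 / 55 = 0.038 mm per year.
For B, 13.4 / 0.038 = 352.63 years ≈ 353 opaque zones.

353 opaque zones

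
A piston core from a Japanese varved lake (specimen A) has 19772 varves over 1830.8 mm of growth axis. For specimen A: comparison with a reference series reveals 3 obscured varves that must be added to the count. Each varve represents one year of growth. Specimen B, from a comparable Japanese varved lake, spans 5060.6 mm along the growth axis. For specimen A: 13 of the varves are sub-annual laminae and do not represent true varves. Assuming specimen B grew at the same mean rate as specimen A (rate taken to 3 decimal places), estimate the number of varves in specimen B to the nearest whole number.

54415 varves

Specimen A: adjusted count: 19772 − 13 + 3 = 19762 varves.
A: Extension rate ≈ 1830.8 / 19762 = 0.093 mm/yr.
For B, 5060.6 / 0.093 = 54415.05 years ≈ 54415 varves.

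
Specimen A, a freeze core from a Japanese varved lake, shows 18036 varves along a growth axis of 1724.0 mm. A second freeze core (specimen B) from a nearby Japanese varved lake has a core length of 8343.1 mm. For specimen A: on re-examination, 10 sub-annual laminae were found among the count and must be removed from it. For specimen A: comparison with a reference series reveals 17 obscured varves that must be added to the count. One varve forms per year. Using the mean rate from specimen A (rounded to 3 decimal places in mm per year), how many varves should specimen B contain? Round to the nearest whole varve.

Specimen A: after corrections the count is 18036 − 10 + 17 = 18043 varves.
A: Mean rate = 1724.0 mm / 18043 years ≈ 0.096 mm per year.
Specimen B: 8343.1 mm / 0.096 mm per year = 86907.29 years ≈ 86907 varves.

86907 varves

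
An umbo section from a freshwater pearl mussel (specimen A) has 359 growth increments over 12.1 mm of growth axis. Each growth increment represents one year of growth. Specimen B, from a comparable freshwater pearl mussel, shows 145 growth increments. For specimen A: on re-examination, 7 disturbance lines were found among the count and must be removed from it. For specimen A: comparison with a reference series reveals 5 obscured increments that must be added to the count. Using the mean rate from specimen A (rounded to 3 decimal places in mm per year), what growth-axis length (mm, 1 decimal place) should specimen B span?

4.9 mm

Specimen A: correcting the raw count gives 359 − 7 + 5 = 357 true growth increments.
A: 12.1 mm over 357 years gives 12.1 / 357 ≈ 0.034 mm/yr.
Length of B = 0.034 × 145 = 4.9 mm.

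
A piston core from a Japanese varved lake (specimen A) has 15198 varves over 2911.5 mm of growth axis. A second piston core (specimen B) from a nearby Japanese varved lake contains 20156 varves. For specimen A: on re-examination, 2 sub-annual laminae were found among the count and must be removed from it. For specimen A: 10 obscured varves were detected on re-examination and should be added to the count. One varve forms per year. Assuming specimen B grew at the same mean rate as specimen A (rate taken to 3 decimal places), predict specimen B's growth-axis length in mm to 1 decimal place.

Specimen A: true varve count = 15198 − 2 + 10 = 15206.
A: Mean rate = 2911.5 mm / 15206 years ≈ 0.191 mm per year.
B's length ≈ 0.191 × 20156 = 3849.8 mm.

3849.8 mm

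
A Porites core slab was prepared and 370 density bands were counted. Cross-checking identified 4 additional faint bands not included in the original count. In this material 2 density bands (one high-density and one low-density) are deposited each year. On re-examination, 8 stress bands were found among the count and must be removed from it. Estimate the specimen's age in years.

Correcting the raw count gives 370 − 8 + 4 = 366 true density bands.
366 density bands at 2 per year is 366 / 2 = 183 years.

183 yr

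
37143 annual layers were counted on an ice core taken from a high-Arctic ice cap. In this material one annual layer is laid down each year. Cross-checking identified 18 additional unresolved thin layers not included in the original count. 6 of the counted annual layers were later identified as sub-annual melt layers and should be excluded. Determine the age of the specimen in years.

Correcting the raw count gives 37143 − 6 + 18 = 37155 true annual layers.
One annual layer per year makes the duration 37155 years.

37155 years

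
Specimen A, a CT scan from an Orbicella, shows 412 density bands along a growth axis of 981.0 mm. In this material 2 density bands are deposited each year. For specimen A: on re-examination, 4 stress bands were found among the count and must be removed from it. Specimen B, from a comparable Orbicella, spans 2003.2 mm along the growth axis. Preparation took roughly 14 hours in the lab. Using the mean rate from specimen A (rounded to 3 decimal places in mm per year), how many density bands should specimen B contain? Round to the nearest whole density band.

833 density bands

Specimen A: true density band count = 412 − 4 = 408.
Specimen A: with 2 density bands per year, 408 / 2 = 204 years.
A: Extension rate ≈ 981.0 / 204 = 4.809 mm per year.
Specimen B: 2003.2 mm / 4.809 mm per year = 416.55 years; at 2 density bands per year that is 416.55 × 2 ≈ 833 density bands.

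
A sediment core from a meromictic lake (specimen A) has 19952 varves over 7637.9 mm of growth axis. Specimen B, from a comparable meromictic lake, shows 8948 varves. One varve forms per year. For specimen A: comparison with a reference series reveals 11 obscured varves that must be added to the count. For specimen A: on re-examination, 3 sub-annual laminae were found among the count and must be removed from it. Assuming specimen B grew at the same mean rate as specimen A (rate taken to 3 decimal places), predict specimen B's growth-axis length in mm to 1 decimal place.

Specimen A: after corrections the count is 19952 − 3 + 11 = 19960 varves.
A: 7637.9 mm over 19960 years gives 7637.9 / 19960 ≈ 0.383 mm per year.
B's length ≈ 0.383 × 8948 = 3427.1 mm.

3427.1 mm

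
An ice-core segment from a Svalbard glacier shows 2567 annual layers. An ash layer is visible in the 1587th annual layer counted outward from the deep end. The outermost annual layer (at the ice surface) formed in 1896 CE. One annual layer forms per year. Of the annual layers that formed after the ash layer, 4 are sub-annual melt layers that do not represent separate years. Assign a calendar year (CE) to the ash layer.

920 CE

Between annual layer 1587 and the ice surface there are 2567 − 1587 = 980 annual layers.
Excluding 4 false annual layers: 980 − 4 = 976.
The annual layer at the ice surface is 1896 CE, so the ash layer dates to 1896 − 976 = 920 CE.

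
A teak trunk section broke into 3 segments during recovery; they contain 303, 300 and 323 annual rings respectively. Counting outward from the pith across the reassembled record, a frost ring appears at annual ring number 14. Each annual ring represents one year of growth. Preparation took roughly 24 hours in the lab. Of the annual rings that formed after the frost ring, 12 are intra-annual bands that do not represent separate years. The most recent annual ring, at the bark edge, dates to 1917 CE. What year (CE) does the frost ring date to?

Total annual rings = 303 + 300 + 323 = 926.
Between annual ring 14 and the bark edge there are 926 − 14 = 912 annual rings.
Removing the 12 false annual rings leaves 912 − 12 = 900 true annual rings beyond the frost ring.
The annual ring at the bark edge is 1917 CE, so the frost ring dates to 1917 − 900 = 1017 CE.

1017 CE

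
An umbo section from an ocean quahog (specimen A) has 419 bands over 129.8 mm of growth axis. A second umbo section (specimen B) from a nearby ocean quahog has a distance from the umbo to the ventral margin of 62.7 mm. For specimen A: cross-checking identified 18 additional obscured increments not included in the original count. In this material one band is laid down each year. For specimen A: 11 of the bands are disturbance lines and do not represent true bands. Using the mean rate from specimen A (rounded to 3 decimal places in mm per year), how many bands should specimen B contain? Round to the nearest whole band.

206 bands

Specimen A: true band count = 419 − 11 + 18 = 426.
A: 129.8 mm over 426 years gives 129.8 / 426 ≈ 0.305 mm per year.
Specimen B: 62.7 mm / 0.305 mm per year = 205.57 years ≈ 206 bands.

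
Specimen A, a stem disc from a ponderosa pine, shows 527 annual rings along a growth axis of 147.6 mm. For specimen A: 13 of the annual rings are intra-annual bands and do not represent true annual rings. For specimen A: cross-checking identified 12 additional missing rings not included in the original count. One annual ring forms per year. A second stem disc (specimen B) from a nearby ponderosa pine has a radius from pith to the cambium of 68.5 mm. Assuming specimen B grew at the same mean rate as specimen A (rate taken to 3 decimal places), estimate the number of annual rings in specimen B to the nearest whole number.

Specimen A: correcting the raw count gives 527 − 13 + 12 = 526 true annual rings.
A: 147.6 mm over 526 years gives 147.6 / 526 ≈ 0.281 mm/yr.
Specimen B: 68.5 mm / 0.281 mm per year = 243.77 years ≈ 244 annual rings.

244 annual rings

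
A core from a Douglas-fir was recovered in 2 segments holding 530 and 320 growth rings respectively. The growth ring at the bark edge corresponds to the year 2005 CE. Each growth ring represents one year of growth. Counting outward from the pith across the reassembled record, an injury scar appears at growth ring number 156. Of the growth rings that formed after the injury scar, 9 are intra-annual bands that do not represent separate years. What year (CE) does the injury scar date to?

1320 CE

Total growth rings = 530 + 320 = 850.
850 − 156 = 694 growth rings lie beyond the injury scar toward the bark edge.
694 − 9 false = 685 true growth rings after the injury scar.
Counting back 685 years from 2005 CE places the injury scar in 2005 − 685 = 1320 CE.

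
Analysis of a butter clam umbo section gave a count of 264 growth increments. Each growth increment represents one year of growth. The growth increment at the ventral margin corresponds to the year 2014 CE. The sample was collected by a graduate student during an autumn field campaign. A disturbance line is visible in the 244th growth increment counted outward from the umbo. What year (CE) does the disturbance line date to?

1994 CE

The disturbance line sits at growth increment 244 from the umbo, so 264 − 244 = 20 growth increments formed after it.
The growth increment at the ventral margin is 2014 CE, so the disturbance line dates to 2014 − 20 = 1994 CE.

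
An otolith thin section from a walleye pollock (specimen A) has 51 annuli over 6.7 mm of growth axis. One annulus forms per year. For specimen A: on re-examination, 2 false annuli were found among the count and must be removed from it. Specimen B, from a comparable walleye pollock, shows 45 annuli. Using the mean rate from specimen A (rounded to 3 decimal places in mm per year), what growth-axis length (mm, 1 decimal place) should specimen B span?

6.2 mm

Specimen A: after corrections the count is 51 − 2 = 49 annuli.
A: Mean rate = 6.7 mm / 49 years ≈ 0.137 mm per year.
Length of B = 0.137 × 45 = 6.2 mm.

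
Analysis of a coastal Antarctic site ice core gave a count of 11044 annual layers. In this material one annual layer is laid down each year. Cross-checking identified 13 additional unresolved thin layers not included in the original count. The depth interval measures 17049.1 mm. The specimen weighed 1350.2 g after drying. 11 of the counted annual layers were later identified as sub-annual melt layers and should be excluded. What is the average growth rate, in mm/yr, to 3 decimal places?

1.543 mm/yr

Adjusted count: 11044 − 11 + 13 = 11046 annual layers.
Mean rate = 17049.1 mm / 11046 years ≈ 1.543 mm/yr.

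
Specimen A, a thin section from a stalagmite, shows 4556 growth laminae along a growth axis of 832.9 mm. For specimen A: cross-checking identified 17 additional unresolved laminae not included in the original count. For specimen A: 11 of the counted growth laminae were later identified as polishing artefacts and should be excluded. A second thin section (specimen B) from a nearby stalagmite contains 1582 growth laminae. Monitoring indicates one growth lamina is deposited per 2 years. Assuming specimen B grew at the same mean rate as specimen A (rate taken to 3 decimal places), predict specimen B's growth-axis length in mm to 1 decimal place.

287.9 mm

Specimen A: correcting the raw count gives 4556 − 11 + 17 = 4562 true growth laminae.
Specimen A: multiplying by 2 years per growth lamina: 4562 × 2 = 9124 years.
A: Mean rate = 832.9 mm / 9124 years ≈ 0.091 mm per year.
Specimen B: 1582 growth laminae at 2 years each span 1582 × 2 = 3164 years. For B, 0.091 mm/year × 3164 years = 287.9 mm.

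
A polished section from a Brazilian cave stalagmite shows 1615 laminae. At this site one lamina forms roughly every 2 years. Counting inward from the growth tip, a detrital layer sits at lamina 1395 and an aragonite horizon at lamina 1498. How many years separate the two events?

206 years

1498 − 1395 = 103 laminae lie between the two events.
At 2 years per lamina, 103 × 2 = 206 years.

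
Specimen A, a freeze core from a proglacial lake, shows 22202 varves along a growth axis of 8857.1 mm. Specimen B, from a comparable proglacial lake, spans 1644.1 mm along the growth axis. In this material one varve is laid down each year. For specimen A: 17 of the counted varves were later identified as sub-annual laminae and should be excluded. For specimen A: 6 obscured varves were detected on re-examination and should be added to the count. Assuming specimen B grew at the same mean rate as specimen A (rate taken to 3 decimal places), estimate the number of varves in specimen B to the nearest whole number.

4121 varves

Specimen A: after corrections the count is 22202 − 17 + 6 = 22191 varves.
A: Extension rate ≈ 8857.1 / 22191 = 0.399 mm/year.
For B, 1644.1 / 0.399 = 4120.55 years ≈ 4121 varves.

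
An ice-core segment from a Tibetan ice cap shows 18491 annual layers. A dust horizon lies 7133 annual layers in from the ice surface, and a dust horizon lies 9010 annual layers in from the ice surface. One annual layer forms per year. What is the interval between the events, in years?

1877 years

Separation: 9010 − 7133 = 1877 annual layers.
One annual layer per year makes the interval 1877 years.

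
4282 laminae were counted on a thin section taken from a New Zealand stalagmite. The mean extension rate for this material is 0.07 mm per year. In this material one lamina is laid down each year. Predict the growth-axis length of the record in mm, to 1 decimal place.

299.7 mm

4282 years of growth are recorded.
Length ≈ 0.07 × 4282 = 299.7 mm.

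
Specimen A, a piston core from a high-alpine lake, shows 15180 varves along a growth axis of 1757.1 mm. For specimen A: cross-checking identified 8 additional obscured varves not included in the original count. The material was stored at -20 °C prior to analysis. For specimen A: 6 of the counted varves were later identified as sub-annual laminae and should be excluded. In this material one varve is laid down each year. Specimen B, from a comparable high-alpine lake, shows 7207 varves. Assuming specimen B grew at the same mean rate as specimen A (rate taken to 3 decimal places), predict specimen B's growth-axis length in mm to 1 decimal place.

Specimen A: after corrections the count is 15180 − 6 + 8 = 15182 varves.
A: Extension rate ≈ 1757.1 / 15182 = 0.116 mm/year.
Length of B = 0.116 × 7207 = 836.0 mm.

836.0 mm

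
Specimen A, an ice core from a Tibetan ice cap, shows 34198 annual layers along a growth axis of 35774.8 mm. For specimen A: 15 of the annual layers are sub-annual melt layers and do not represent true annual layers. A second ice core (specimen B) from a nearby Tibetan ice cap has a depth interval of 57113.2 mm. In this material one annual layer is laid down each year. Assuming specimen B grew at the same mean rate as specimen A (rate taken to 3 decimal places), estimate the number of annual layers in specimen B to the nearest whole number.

Specimen A: true annual layer count = 34198 − 15 = 34183.
A: Extension rate ≈ 35774.8 / 34183 = 1.047 mm/year.
B spans 57113.2 / 1.047 = 54549.38 years ≈ 54549 annual layers.

54549 annual layers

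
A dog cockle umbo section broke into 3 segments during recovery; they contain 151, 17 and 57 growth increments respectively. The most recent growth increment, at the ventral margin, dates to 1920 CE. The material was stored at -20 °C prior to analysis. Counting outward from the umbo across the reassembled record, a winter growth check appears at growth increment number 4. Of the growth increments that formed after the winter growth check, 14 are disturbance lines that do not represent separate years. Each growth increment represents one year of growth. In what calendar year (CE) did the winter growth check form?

1713 CE

Total growth increments = 151 + 17 + 57 = 225.
225 − 4 = 221 growth increments lie beyond the winter growth check toward the ventral margin.
Excluding 14 false growth increments: 221 − 14 = 207.
1920 − 207 = 1713 CE.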